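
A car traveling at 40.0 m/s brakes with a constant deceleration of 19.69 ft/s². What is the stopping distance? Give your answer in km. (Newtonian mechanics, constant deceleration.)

a = 19.69 ft/s² × 0.3048 = 6.00151 m/s²
d = v₀² / (2a) = 40.0² / (2 × 6.00151) = 1600.0 / 12.003 = 133.3 m
d = 133.3 m / 1000.0 = 0.1333 km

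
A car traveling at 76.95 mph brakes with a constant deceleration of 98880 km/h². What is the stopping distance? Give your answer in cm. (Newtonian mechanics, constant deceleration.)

v₀ = 76.95 mph × 0.44704 = 34.3997 m/s
a = 98880 km/h² × 7.716049382716049e-05 = 7.62963 m/s²
d = v₀² / (2a) = 34.3997² / (2 × 7.62963) = 1183.34 / 15.2593 = 77.5488 m
d = 77.5488 m / 0.01 = 7755 cm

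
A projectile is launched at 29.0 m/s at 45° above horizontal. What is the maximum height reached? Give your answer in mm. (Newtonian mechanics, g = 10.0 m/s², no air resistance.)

H = v₀² × sin²(θ) / (2g) = 29.0² × sin(45°)² / (2 × 10.0) = 841.0 × 0.5 / 20.0 = 21.025 m
H = 21.025 m / 0.001 = 21020 mm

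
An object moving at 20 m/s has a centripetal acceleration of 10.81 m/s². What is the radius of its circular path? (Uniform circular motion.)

r = v²/a_c = 20²/10.81 = 37.0 m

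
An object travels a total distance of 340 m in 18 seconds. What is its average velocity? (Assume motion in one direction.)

v_avg = Δd / Δt = 340 / 18 = 18.89 m/s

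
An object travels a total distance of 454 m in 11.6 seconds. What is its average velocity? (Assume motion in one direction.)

v_avg = Δd / Δt = 454 / 11.6 = 39.14 m/s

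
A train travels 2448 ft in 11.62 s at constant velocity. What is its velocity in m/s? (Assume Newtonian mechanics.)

d = 2448 ft × 0.3048 = 746.15 m
v = d / t = 746.15 / 11.62 = 64.21 m/s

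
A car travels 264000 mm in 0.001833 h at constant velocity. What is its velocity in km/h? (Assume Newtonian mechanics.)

d = 264000 mm × 0.001 = 264.0 m
t = 0.001833 h × 3600.0 = 6.5988 s
v = d / t = 264.0 / 6.5988 = 40.0073 m/s
v = 40.0073 m/s / 0.2777777777777778 = 144.0 km/h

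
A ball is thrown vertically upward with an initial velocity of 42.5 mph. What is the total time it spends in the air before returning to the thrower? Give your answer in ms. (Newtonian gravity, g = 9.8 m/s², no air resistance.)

v₀ = 42.5 mph × 0.44704 = 18.9992 m/s
t_total = 2 × v₀ / g = 2 × 18.9992 / 9.8 = 3.87739 s
t_total = 3.87739 s / 0.001 = 3877 ms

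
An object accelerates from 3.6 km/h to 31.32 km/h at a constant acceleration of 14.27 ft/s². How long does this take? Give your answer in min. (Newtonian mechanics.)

v₀ = 3.6 km/h × 0.2777777777777778 = 1.0 m/s
v = 31.32 km/h × 0.2777777777777778 = 8.7 m/s
a = 14.27 ft/s² × 0.3048 = 4.3495 m/s²
t = (v - v₀) / a = (8.7 - 1.0) / 4.3495 = 1.77032 s
t = 1.77032 s / 60.0 = 0.02951 min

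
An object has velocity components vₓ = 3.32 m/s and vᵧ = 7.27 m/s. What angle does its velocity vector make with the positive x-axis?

θ = arctan(vᵧ/vₓ) = arctan(7.27/3.32) = 65.46°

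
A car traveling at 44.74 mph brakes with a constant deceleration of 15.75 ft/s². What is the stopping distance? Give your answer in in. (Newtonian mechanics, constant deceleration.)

v₀ = 44.74 mph × 0.44704 = 20.0006 m/s
a = 15.75 ft/s² × 0.3048 = 4.8006 m/s²
d = v₀² / (2a) = 20.0006² / (2 × 4.8006) = 400.024 / 9.6012 = 41.664 m
d = 41.664 m / 0.0254 = 1640 in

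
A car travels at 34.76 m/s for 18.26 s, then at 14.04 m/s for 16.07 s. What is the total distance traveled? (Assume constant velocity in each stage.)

d₁ = v₁t₁ = 34.76 × 18.26 = 634.7176 m
d₂ = v₂t₂ = 14.04 × 16.07 = 225.6228 m
d_total = 634.7176 + 225.6228 = 860.34 m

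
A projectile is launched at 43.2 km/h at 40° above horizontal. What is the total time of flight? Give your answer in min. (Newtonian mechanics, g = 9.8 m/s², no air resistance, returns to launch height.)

v₀ = 43.2 km/h × 0.2777777777777778 = 12.0 m/s
T = 2 × v₀ × sin(θ) / g = 2 × 12.0 × sin(40°) / 9.8 = 2 × 12.0 × 0.642788 / 9.8 = 1.57417 s
T = 1.57417 s / 60.0 = 0.02624 min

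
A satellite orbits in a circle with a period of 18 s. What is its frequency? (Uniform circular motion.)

f = 1/T = 1/18 = 0.0556 Hz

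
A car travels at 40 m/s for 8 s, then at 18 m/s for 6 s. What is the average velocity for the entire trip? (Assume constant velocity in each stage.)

d₁ = v₁t₁ = 40 × 8 = 320 m
d₂ = v₂t₂ = 18 × 6 = 108 m
d_total = 428 m, t_total = 14 s
v_avg = d_total/t_total = 428/14 = 30.57 m/s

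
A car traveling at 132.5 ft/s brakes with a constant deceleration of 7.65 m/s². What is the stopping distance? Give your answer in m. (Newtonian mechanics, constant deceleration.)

v₀ = 132.5 ft/s × 0.3048 = 40.386 m/s
d = v₀² / (2a) = 40.386² / (2 × 7.65) = 1631.03 / 15.3 = 106.6 m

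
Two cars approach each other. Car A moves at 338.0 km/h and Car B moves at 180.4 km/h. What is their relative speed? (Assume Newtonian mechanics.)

v_rel = v_A + v_B = 338.0 + 180.4 = 518.4 km/h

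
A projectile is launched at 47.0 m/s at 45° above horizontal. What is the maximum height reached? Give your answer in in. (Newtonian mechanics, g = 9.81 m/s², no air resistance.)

H = v₀² × sin²(θ) / (2g) = 47.0² × sin(45°)² / (2 × 9.81) = 2209.0 × 0.5 / 19.62 = 56.2946 m
H = 56.2946 m / 0.0254 = 2216 in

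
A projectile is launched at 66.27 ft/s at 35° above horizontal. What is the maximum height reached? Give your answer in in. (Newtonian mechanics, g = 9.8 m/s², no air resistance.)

v₀ = 66.27 ft/s × 0.3048 = 20.1991 m/s
H = v₀² × sin²(θ) / (2g) = 20.1991² × sin(35°)² / (2 × 9.8) = 408.004 × 0.32899 / 19.6 = 6.84843 m
H = 6.84843 m / 0.0254 = 269.6 in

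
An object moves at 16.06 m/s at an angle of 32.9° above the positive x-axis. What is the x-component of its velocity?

vₓ = v cos(θ) = 16.06 × cos(32.9°) = 13.48 m/s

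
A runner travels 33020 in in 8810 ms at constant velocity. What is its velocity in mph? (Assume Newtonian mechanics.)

d = 33020 in × 0.0254 = 838.708 m
t = 8810 ms × 0.001 = 8.81 s
v = d / t = 838.708 / 8.81 = 95.1995 m/s
v = 95.1995 m/s / 0.44704 = 213.0 mph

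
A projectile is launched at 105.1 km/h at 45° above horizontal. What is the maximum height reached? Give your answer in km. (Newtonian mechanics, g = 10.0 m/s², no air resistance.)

v₀ = 105.1 km/h × 0.2777777777777778 = 29.1944 m/s
H = v₀² × sin²(θ) / (2g) = 29.1944² × sin(45°)² / (2 × 10.0) = 852.313 × 0.5 / 20.0 = 21.3078 m
H = 21.3078 m / 1000.0 = 0.02131 km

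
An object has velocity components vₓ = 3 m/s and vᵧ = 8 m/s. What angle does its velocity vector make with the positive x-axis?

θ = arctan(vᵧ/vₓ) = arctan(8/3) = 69.44°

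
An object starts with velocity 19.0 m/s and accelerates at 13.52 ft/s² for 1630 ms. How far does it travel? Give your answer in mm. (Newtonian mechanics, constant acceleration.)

a = 13.52 ft/s² × 0.3048 = 4.1209 m/s²
t = 1630 ms × 0.001 = 1.63 s
d = v₀ × t + ½ × a × t² = 19.0 × 1.63 + 0.5 × 4.1209 × 1.63² = 36.4444 m
d = 36.4444 m / 0.001 = 36440 mm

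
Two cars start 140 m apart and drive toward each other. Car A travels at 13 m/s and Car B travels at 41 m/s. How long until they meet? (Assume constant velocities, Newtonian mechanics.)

Combined speed: v_combined = 13 + 41 = 54 m/s
Time to meet: t = d/v_combined = 140/54 = 2.59 s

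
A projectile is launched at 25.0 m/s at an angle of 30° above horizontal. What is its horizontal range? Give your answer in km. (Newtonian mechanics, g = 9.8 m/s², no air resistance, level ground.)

R = v₀² × sin(2θ) / g = 25.0² × sin(2 × 30°) / 9.8 = 625.0 × 0.866025 / 9.8 = 55.2312 m
R = 55.2312 m / 1000.0 = 0.05523 km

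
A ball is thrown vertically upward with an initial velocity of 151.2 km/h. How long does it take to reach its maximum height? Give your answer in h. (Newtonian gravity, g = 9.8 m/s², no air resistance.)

v₀ = 151.2 km/h × 0.2777777777777778 = 42.0 m/s
t_up = v₀ / g = 42.0 / 9.8 = 4.28571 s
t_up = 4.28571 s / 3600.0 = 0.00119 h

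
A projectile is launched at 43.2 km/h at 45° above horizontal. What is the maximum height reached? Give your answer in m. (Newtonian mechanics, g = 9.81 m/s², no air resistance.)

v₀ = 43.2 km/h × 0.2777777777777778 = 12.0 m/s
H = v₀² × sin²(θ) / (2g) = 12.0² × sin(45°)² / (2 × 9.81) = 144.0 × 0.5 / 19.62 = 3.67 m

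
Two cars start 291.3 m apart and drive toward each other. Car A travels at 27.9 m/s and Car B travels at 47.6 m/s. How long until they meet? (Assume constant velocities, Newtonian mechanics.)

Combined speed: v_combined = 27.9 + 47.6 = 75.5 m/s
Time to meet: t = d/v_combined = 291.3/75.5 = 3.86 s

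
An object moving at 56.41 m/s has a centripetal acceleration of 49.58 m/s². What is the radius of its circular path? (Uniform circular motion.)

r = v²/a_c = 56.41²/49.58 = 64.18 m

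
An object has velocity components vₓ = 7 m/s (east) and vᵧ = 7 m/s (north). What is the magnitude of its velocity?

|v| = √(vₓ² + vᵧ²) = √(7² + 7²) = √(98) = 9.9 m/s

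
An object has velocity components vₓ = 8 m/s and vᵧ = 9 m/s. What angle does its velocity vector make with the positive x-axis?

θ = arctan(vᵧ/vₓ) = arctan(9/8) = 48.37°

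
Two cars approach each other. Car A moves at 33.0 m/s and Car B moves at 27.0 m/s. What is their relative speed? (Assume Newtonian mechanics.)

v_rel = v_A + v_B = 33.0 + 27.0 = 60.0 m/s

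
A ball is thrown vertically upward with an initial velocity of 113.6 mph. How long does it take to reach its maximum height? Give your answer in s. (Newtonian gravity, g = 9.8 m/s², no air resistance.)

v₀ = 113.6 mph × 0.44704 = 50.7837 m/s
t_up = v₀ / g = 50.7837 / 9.8 = 5.182 s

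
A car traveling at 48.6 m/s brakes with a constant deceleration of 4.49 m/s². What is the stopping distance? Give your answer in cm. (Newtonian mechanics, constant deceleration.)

d = v₀² / (2a) = 48.6² / (2 × 4.49) = 2361.96 / 8.98 = 263.024 m
d = 263.024 m / 0.01 = 26300 cm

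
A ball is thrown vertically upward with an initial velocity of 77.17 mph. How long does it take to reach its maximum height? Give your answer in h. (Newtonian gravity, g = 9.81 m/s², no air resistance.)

v₀ = 77.17 mph × 0.44704 = 34.4981 m/s
t_up = v₀ / g = 34.4981 / 9.81 = 3.51663 s
t_up = 3.51663 s / 3600.0 = 0.0009768 h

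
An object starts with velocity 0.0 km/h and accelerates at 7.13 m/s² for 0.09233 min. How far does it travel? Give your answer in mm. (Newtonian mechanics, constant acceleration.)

v₀ = 0.0 km/h × 0.2777777777777778 = 0.0 m/s
t = 0.09233 min × 60.0 = 5.5398 s
d = v₀ × t + ½ × a × t² = 0.0 × 5.5398 + 0.5 × 7.13 × 5.5398² = 109.408 m
d = 109.408 m / 0.001 = 109400 mm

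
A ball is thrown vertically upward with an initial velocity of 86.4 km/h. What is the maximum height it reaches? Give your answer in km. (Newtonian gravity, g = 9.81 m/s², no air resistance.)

v₀ = 86.4 km/h × 0.2777777777777778 = 24.0 m/s
h_max = v₀² / (2g) = 24.0² / (2 × 9.81) = 576.0 / 19.62 = 29.3578 m
h_max = 29.3578 m / 1000.0 = 0.02936 km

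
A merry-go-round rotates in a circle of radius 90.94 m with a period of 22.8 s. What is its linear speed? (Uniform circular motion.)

v = 2πr/T = 2π×90.94/22.8 = 25.06 m/s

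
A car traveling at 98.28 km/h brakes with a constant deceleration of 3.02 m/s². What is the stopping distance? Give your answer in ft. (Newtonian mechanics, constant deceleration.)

v₀ = 98.28 km/h × 0.2777777777777778 = 27.3 m/s
d = v₀² / (2a) = 27.3² / (2 × 3.02) = 745.29 / 6.04 = 123.392 m
d = 123.392 m / 0.3048 = 404.8 ft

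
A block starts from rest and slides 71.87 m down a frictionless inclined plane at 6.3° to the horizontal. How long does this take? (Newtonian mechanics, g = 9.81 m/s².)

a = g sin(θ) = 9.81 × sin(6.3°) = 1.0765 m/s²
t = √(2d/a) = √(2 × 71.87 / 1.0765) = 11.56 s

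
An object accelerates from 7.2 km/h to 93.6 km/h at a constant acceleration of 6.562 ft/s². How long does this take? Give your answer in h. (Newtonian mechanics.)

v₀ = 7.2 km/h × 0.2777777777777778 = 2.0 m/s
v = 93.6 km/h × 0.2777777777777778 = 26.0 m/s
a = 6.562 ft/s² × 0.3048 = 2.0001 m/s²
t = (v - v₀) / a = (26.0 - 2.0) / 2.0001 = 11.9994 s
t = 11.9994 s / 3600.0 = 0.003333 h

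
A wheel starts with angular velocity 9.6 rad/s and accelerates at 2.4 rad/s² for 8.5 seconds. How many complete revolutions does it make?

θ = ω₀t + ½αt² = 9.6×8.5 + ½×2.4×8.5² = 168.3 rad
Total revolutions = θ/(2π) = 168.3/(2π) = 26.79
Complete revolutions = ⌊26.79⌋ = 26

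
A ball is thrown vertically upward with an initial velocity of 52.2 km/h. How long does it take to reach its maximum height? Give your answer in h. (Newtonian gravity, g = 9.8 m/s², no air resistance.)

v₀ = 52.2 km/h × 0.2777777777777778 = 14.5 m/s
t_up = v₀ / g = 14.5 / 9.8 = 1.47959 s
t_up = 1.47959 s / 3600.0 = 0.000411 h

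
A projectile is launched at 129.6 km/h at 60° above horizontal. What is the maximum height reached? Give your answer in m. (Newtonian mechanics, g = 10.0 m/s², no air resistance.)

v₀ = 129.6 km/h × 0.2777777777777778 = 36.0 m/s
H = v₀² × sin²(θ) / (2g) = 36.0² × sin(60°)² / (2 × 10.0) = 1296.0 × 0.75 / 20.0 = 48.6 m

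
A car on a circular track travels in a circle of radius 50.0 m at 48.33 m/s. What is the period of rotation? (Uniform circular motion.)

T = 2πr/v = 2π×50.0/48.33 = 6.5 s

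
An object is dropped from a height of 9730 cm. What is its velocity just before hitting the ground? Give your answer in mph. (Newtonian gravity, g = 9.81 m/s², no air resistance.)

h = 9730 cm × 0.01 = 97.3 m
v = √(2gh) = √(2 × 9.81 × 97.3) = 43.6924 m/s
v = 43.6924 m/s / 0.44704 = 97.74 mph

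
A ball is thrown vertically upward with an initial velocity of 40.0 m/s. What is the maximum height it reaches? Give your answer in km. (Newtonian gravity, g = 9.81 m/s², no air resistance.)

h_max = v₀² / (2g) = 40.0² / (2 × 9.81) = 1600.0 / 19.62 = 81.5494 m
h_max = 81.5494 m / 1000.0 = 0.08155 km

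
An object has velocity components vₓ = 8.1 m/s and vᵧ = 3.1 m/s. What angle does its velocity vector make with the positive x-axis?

θ = arctan(vᵧ/vₓ) = arctan(3.1/8.1) = 20.94°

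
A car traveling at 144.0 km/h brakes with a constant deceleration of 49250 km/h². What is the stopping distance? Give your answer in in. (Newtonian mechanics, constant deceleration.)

v₀ = 144.0 km/h × 0.2777777777777778 = 40.0 m/s
a = 49250 km/h² × 7.716049382716049e-05 = 3.80015 m/s²
d = v₀² / (2a) = 40.0² / (2 × 3.80015) = 1600.0 / 7.6003 = 210.518 m
d = 210.518 m / 0.0254 = 8288 in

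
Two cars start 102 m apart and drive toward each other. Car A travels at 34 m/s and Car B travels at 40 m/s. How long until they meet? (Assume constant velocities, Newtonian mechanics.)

Combined speed: v_combined = 34 + 40 = 74 m/s
Time to meet: t = d/v_combined = 102/74 = 1.38 s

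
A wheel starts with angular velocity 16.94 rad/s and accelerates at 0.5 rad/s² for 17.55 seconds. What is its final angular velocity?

ω = ω₀ + αt = 16.94 + 0.5 × 17.55 = 25.72 rad/s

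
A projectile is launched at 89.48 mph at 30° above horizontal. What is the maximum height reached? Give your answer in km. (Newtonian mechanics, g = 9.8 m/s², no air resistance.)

v₀ = 89.48 mph × 0.44704 = 40.0011 m/s
H = v₀² × sin²(θ) / (2g) = 40.0011² × sin(30°)² / (2 × 9.8) = 1600.09 × 0.25 / 19.6 = 20.4093 m
H = 20.4093 m / 1000.0 = 0.02041 km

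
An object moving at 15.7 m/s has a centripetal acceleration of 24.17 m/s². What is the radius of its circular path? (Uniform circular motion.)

r = v²/a_c = 15.7²/24.17 = 10.2 m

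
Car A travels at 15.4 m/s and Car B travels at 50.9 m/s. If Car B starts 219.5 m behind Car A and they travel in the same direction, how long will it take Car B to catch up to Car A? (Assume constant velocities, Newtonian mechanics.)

Relative speed: v_rel = 50.9 - 15.4 = 35.5 m/s
Time to catch: t = d₀/v_rel = 219.5/35.5 = 6.18 s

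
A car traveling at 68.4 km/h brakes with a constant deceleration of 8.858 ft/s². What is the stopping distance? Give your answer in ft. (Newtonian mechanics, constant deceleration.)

v₀ = 68.4 km/h × 0.2777777777777778 = 19.0 m/s
a = 8.858 ft/s² × 0.3048 = 2.69992 m/s²
d = v₀² / (2a) = 19.0² / (2 × 2.69992) = 361.0 / 5.39984 = 66.8538 m
d = 66.8538 m / 0.3048 = 219.3 ft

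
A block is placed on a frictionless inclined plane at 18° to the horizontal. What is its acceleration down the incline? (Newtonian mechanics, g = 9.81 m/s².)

a = g sin(θ) = 9.81 × sin(18°) = 9.81 × 0.309 = 3.03 m/s²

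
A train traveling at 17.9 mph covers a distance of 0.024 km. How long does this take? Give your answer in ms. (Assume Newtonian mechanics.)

d = 0.024 km × 1000.0 = 24.0 m
v = 17.9 mph × 0.44704 = 8.00202 m/s
t = d / v = 24.0 / 8.00202 = 2.99924 s
t = 2.99924 s / 0.001 = 2999 ms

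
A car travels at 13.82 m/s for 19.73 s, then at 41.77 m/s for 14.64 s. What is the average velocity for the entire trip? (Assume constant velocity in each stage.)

d₁ = v₁t₁ = 13.82 × 19.73 = 272.6686 m
d₂ = v₂t₂ = 41.77 × 14.64 = 611.5128 m
d_total = 884.1814 m, t_total = 34.37 s
v_avg = d_total/t_total = 884.1814/34.37 = 25.73 m/s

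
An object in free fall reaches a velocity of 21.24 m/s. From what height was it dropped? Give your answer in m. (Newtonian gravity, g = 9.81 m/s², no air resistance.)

h = v² / (2g) = 21.24² / (2 × 9.81) = 22.99 m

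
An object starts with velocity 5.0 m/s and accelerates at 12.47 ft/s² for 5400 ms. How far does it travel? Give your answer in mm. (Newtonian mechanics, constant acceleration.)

a = 12.47 ft/s² × 0.3048 = 3.80086 m/s²
t = 5400 ms × 0.001 = 5.4 s
d = v₀ × t + ½ × a × t² = 5.0 × 5.4 + 0.5 × 3.80086 × 5.4² = 82.4165 m
d = 82.4165 m / 0.001 = 82420 mm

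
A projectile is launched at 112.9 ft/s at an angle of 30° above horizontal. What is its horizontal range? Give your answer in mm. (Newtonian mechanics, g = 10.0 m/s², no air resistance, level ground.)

v₀ = 112.9 ft/s × 0.3048 = 34.4119 m/s
R = v₀² × sin(2θ) / g = 34.4119² × sin(2 × 30°) / 10.0 = 1184.18 × 0.866025 / 10.0 = 102.553 m
R = 102.553 m / 0.001 = 102600 mm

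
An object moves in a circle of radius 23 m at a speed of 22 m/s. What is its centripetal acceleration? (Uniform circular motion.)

a_c = v²/r = 22²/23 = 484/23 = 21.04 m/s²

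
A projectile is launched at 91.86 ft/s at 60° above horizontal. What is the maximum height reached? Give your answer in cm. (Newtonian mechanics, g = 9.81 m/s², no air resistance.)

v₀ = 91.86 ft/s × 0.3048 = 27.9989 m/s
H = v₀² × sin²(θ) / (2g) = 27.9989² × sin(60°)² / (2 × 9.81) = 783.938 × 0.75 / 19.62 = 29.967 m
H = 29.967 m / 0.01 = 2997 cm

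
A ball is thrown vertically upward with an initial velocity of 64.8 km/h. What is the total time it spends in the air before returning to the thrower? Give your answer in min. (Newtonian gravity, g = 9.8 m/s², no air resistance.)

v₀ = 64.8 km/h × 0.2777777777777778 = 18.0 m/s
t_total = 2 × v₀ / g = 2 × 18.0 / 9.8 = 3.67347 s
t_total = 3.67347 s / 60.0 = 0.06122 min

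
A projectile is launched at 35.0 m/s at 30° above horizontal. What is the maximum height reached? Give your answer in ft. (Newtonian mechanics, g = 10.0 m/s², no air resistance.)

H = v₀² × sin²(θ) / (2g) = 35.0² × sin(30°)² / (2 × 10.0) = 1225.0 × 0.25 / 20.0 = 15.3125 m
H = 15.3125 m / 0.3048 = 50.24 ft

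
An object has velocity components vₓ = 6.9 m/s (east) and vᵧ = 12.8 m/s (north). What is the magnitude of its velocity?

|v| = √(vₓ² + vᵧ²) = √(6.9² + 12.8²) = √(211.45) = 14.54 m/s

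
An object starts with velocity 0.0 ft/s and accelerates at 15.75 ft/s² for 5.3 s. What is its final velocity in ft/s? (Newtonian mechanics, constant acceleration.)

v₀ = 0.0 ft/s × 0.3048 = 0.0 m/s
a = 15.75 ft/s² × 0.3048 = 4.8006 m/s²
v = v₀ + a × t = 0.0 + 4.8006 × 5.3 = 25.44318 m/s
v = 25.44318 m/s / 0.3048 = 83.47 ft/s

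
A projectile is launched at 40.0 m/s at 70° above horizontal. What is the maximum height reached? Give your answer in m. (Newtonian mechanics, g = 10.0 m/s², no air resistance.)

H = v₀² × sin²(θ) / (2g) = 40.0² × sin(70°)² / (2 × 10.0) = 1600.0 × 0.883022 / 20.0 = 70.64 m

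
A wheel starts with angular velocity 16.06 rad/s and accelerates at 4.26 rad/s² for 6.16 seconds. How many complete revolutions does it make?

θ = ω₀t + ½αt² = 16.06×6.16 + ½×4.26×6.16² = 179.753728 rad
Total revolutions = θ/(2π) = 179.753728/(2π) = 28.61
Complete revolutions = ⌊28.61⌋ = 28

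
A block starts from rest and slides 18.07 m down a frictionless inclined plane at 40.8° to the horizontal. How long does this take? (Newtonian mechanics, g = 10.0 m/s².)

a = g sin(θ) = 10.0 × sin(40.8°) = 6.5342 m/s²
t = √(2d/a) = √(2 × 18.07 / 6.5342) = 2.35 s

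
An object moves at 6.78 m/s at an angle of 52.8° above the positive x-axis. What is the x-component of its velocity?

vₓ = v cos(θ) = 6.78 × cos(52.8°) = 4.1 m/s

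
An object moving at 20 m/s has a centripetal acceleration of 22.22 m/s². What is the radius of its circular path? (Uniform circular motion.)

r = v²/a_c = 20²/22.22 = 18.0 m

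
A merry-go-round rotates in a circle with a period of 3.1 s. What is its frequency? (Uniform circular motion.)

f = 1/T = 1/3.1 = 0.3226 Hz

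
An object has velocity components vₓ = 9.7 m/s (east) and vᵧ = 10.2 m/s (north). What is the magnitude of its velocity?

|v| = √(vₓ² + vᵧ²) = √(9.7² + 10.2²) = √(198.13) = 14.08 m/s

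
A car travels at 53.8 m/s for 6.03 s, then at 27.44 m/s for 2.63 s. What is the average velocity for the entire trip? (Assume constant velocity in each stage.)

d₁ = v₁t₁ = 53.8 × 6.03 = 324.414 m
d₂ = v₂t₂ = 27.44 × 2.63 = 72.1672 m
d_total = 396.5812 m, t_total = 8.66 s
v_avg = d_total/t_total = 396.5812/8.66 = 45.79 m/s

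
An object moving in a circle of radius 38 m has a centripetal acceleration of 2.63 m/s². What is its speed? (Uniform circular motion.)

v = √(a_c × r) = √(2.63 × 38) = 10.0 m/s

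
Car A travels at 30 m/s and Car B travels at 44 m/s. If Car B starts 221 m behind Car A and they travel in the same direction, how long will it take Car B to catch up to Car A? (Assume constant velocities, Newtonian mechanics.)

Relative speed: v_rel = 44 - 30 = 14 m/s
Time to catch: t = d₀/v_rel = 221/14 = 15.79 s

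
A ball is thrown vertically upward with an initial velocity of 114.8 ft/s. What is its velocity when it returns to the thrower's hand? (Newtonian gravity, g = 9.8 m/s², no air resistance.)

By conservation of energy (no air resistance), the ball returns to the throw height with the same speed as launch, but directed downward.
|v_ground| = v₀ = 114.8 ft/s
v_ground = 114.8 ft/s (downward)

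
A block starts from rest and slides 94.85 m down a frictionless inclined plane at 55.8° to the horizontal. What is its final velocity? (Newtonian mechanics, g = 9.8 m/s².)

a = g sin(θ) = 9.8 × sin(55.8°) = 8.1054 m/s²
v = √(2ad) = √(2 × 8.1054 × 94.85) = 39.21 m/s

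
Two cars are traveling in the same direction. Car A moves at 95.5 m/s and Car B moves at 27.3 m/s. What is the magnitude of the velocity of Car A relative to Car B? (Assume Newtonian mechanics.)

v_rel = |v_A - v_B| = |95.5 - 27.3| = 68.2 m/s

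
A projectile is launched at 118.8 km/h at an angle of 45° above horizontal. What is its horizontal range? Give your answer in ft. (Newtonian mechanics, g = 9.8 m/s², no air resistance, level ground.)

v₀ = 118.8 km/h × 0.2777777777777778 = 33.0 m/s
R = v₀² × sin(2θ) / g = 33.0² × sin(2 × 45°) / 9.8 = 1089.0 × 1.0 / 9.8 = 111.122 m
R = 111.122 m / 0.3048 = 364.6 ft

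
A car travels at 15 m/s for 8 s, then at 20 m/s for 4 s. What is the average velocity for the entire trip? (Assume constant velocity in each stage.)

d₁ = v₁t₁ = 15 × 8 = 120 m
d₂ = v₂t₂ = 20 × 4 = 80 m
d_total = 200 m, t_total = 12 s
v_avg = d_total/t_total = 200/12 = 16.67 m/s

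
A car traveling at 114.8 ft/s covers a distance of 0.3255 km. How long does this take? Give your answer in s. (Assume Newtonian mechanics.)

d = 0.3255 km × 1000.0 = 325.5 m
v = 114.8 ft/s × 0.3048 = 34.991 m/s
t = d / v = 325.5 / 34.991 = 9.302 s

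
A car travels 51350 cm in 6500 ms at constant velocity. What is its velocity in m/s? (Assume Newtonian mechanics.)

d = 51350 cm × 0.01 = 513.5 m
t = 6500 ms × 0.001 = 6.5 s
v = d / t = 513.5 / 6.5 = 79.0 m/s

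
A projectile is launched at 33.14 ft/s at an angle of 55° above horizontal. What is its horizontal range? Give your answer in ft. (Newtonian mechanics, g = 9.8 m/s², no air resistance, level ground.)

v₀ = 33.14 ft/s × 0.3048 = 10.1011 m/s
R = v₀² × sin(2θ) / g = 10.1011² × sin(2 × 55°) / 9.8 = 102.032 × 0.939693 / 9.8 = 9.78355 m
R = 9.78355 m / 0.3048 = 32.1 ft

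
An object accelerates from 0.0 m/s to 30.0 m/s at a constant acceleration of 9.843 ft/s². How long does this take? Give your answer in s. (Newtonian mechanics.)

a = 9.843 ft/s² × 0.3048 = 3.00015 m/s²
t = (v - v₀) / a = (30.0 - 0.0) / 3.00015 = 10.0 s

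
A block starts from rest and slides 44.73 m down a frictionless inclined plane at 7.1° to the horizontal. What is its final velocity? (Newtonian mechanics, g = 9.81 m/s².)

a = g sin(θ) = 9.81 × sin(7.1°) = 1.21253 m/s²
v = √(2ad) = √(2 × 1.21253 × 44.73) = 10.42 m/s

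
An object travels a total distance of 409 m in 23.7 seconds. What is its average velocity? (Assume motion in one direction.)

v_avg = Δd / Δt = 409 / 23.7 = 17.26 m/s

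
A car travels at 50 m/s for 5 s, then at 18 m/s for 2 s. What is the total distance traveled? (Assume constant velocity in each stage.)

d₁ = v₁t₁ = 50 × 5 = 250 m
d₂ = v₂t₂ = 18 × 2 = 36 m
d_total = 250 + 36 = 286 m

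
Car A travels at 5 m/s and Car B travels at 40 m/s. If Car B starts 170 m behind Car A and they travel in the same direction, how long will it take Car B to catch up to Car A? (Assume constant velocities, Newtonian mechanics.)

Relative speed: v_rel = 40 - 5 = 35 m/s
Time to catch: t = d₀/v_rel = 170/35 = 4.86 s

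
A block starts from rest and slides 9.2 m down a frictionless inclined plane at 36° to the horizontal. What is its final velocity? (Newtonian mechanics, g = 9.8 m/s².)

a = g sin(θ) = 9.8 × sin(36°) = 5.7603 m/s²
v = √(2ad) = √(2 × 5.7603 × 9.2) = 10.3 m/s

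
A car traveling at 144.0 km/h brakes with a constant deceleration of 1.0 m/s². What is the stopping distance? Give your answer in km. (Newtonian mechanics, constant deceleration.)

v₀ = 144.0 km/h × 0.2777777777777778 = 40.0 m/s
d = v₀² / (2a) = 40.0² / (2 × 1.0) = 1600.0 / 2.0 = 800.0 m
d = 800.0 m / 1000.0 = 0.8 km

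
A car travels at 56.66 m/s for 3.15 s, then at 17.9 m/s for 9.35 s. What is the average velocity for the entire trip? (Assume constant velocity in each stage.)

d₁ = v₁t₁ = 56.66 × 3.15 = 178.479 m
d₂ = v₂t₂ = 17.9 × 9.35 = 167.365 m
d_total = 345.844 m, t_total = 12.5 s
v_avg = d_total/t_total = 345.844/12.5 = 27.67 m/s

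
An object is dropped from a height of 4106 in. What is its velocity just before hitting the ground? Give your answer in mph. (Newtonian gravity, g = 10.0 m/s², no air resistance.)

h = 4106 in × 0.0254 = 104.292 m
v = √(2gh) = √(2 × 10.0 × 104.292) = 45.671 m/s
v = 45.671 m/s / 0.44704 = 102.2 mph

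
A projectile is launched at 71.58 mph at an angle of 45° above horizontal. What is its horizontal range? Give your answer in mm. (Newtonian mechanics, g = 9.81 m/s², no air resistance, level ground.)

v₀ = 71.58 mph × 0.44704 = 31.9991 m/s
R = v₀² × sin(2θ) / g = 31.9991² × sin(2 × 45°) / 9.81 = 1023.94 × 1.0 / 9.81 = 104.377 m
R = 104.377 m / 0.001 = 104400 mm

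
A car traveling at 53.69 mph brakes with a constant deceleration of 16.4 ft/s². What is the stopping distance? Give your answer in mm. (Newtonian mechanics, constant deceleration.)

v₀ = 53.69 mph × 0.44704 = 24.0016 m/s
a = 16.4 ft/s² × 0.3048 = 4.99872 m/s²
d = v₀² / (2a) = 24.0016² / (2 × 4.99872) = 576.077 / 9.99744 = 57.6225 m
d = 57.6225 m / 0.001 = 57620 mm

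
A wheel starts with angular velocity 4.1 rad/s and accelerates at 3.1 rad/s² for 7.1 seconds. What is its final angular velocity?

ω = ω₀ + αt = 4.1 + 3.1 × 7.1 = 26.11 rad/s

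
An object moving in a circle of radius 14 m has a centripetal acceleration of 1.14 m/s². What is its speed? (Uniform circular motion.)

v = √(a_c × r) = √(1.14 × 14) = 3.99 m/s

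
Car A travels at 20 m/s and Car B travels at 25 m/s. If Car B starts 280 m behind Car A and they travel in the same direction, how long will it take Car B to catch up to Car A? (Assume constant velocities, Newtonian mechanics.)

Relative speed: v_rel = 25 - 20 = 5 m/s
Time to catch: t = d₀/v_rel = 280/5 = 56.0 s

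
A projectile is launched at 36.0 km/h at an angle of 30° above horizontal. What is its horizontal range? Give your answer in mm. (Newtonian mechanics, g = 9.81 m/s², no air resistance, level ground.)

v₀ = 36.0 km/h × 0.2777777777777778 = 10.0 m/s
R = v₀² × sin(2θ) / g = 10.0² × sin(2 × 30°) / 9.81 = 100.0 × 0.866025 / 9.81 = 8.82798 m
R = 8.82798 m / 0.001 = 8828 mm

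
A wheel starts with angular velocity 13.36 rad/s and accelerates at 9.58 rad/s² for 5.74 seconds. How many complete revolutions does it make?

θ = ω₀t + ½αt² = 13.36×5.74 + ½×9.58×5.74² = 234.505404 rad
Total revolutions = θ/(2π) = 234.505404/(2π) = 37.32
Complete revolutions = ⌊37.32⌋ = 37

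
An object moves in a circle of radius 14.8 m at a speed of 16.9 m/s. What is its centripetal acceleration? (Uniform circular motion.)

a_c = v²/r = 16.9²/14.8 = 285.61/14.8 = 19.3 m/s²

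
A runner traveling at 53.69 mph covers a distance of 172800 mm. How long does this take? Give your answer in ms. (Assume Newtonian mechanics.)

d = 172800 mm × 0.001 = 172.8 m
v = 53.69 mph × 0.44704 = 24.0016 m/s
t = d / v = 172.8 / 24.0016 = 7.19952 s
t = 7.19952 s / 0.001 = 7200 ms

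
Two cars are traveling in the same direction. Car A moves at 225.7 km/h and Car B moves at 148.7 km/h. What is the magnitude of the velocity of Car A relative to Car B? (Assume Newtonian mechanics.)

v_rel = |v_A - v_B| = |225.7 - 148.7| = 77.0 km/h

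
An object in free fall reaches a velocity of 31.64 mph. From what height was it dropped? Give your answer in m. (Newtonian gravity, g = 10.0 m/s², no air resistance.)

v = 31.64 mph × 0.44704 = 14.1443 m/s
h = v² / (2g) = 14.1443² / (2 × 10.0) = 10.0 m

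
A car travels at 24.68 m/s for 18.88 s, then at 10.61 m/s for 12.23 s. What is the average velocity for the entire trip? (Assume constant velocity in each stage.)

d₁ = v₁t₁ = 24.68 × 18.88 = 465.9584 m
d₂ = v₂t₂ = 10.61 × 12.23 = 129.7603 m
d_total = 595.7187 m, t_total = 31.11 s
v_avg = d_total/t_total = 595.7187/31.11 = 19.15 m/s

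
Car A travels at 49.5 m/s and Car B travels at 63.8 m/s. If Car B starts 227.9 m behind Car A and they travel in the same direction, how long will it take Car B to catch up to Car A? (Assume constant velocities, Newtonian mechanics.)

Relative speed: v_rel = 63.8 - 49.5 = 14.3 m/s
Time to catch: t = d₀/v_rel = 227.9/14.3 = 15.94 s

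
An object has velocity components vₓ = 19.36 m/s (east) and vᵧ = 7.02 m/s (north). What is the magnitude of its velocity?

|v| = √(vₓ² + vᵧ²) = √(19.36² + 7.02²) = √(424.09) = 20.59 m/s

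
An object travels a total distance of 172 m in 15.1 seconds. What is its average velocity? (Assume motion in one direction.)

v_avg = Δd / Δt = 172 / 15.1 = 11.39 m/s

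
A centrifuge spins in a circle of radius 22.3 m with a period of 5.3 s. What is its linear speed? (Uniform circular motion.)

v = 2πr/T = 2π×22.3/5.3 = 26.44 m/s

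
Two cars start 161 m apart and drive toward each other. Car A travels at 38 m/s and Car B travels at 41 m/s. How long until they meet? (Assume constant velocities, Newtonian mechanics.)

Combined speed: v_combined = 38 + 41 = 79 m/s
Time to meet: t = d/v_combined = 161/79 = 2.04 s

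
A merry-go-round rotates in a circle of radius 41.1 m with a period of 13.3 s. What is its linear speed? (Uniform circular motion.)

v = 2πr/T = 2π×41.1/13.3 = 19.42 m/s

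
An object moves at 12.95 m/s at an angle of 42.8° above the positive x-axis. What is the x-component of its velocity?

vₓ = v cos(θ) = 12.95 × cos(42.8°) = 9.5 m/s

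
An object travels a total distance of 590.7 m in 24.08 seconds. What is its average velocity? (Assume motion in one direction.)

v_avg = Δd / Δt = 590.7 / 24.08 = 24.53 m/s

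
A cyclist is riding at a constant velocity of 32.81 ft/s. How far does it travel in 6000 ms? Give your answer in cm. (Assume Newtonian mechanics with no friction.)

v = 32.81 ft/s × 0.3048 = 10.0005 m/s
t = 6000 ms × 0.001 = 6.0 s
d = v × t = 10.0005 × 6.0 = 60.003 m
d = 60.003 m / 0.01 = 6000 cm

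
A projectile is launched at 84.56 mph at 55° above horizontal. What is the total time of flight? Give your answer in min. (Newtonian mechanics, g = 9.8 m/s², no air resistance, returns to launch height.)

v₀ = 84.56 mph × 0.44704 = 37.8017 m/s
T = 2 × v₀ × sin(θ) / g = 2 × 37.8017 × sin(55°) / 9.8 = 2 × 37.8017 × 0.819152 / 9.8 = 6.31946 s
T = 6.31946 s / 60.0 = 0.1053 min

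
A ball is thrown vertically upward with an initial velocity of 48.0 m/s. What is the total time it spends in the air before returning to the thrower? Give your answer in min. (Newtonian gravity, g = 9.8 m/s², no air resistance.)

t_total = 2 × v₀ / g = 2 × 48.0 / 9.8 = 9.79592 s
t_total = 9.79592 s / 60.0 = 0.1633 min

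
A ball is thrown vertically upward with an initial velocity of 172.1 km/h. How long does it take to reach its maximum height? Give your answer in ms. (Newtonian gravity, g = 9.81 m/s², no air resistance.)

v₀ = 172.1 km/h × 0.2777777777777778 = 47.8056 m/s
t_up = v₀ / g = 47.8056 / 9.81 = 4.87315 s
t_up = 4.87315 s / 0.001 = 4873 ms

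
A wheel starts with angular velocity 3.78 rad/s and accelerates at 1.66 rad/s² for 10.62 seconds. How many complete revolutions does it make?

θ = ω₀t + ½αt² = 3.78×10.62 + ½×1.66×10.62² = 133.754652 rad
Total revolutions = θ/(2π) = 133.754652/(2π) = 21.29
Complete revolutions = ⌊21.29⌋ = 21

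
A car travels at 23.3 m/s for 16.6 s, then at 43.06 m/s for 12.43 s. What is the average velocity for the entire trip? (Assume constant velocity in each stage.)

d₁ = v₁t₁ = 23.3 × 16.6 = 386.78 m
d₂ = v₂t₂ = 43.06 × 12.43 = 535.2358 m
d_total = 922.0158 m, t_total = 29.03 s
v_avg = d_total/t_total = 922.0158/29.03 = 31.76 m/s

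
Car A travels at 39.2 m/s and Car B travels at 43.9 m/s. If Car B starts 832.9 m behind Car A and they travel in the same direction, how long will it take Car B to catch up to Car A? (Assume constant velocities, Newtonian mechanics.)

Relative speed: v_rel = 43.9 - 39.2 = 4.7 m/s
Time to catch: t = d₀/v_rel = 832.9/4.7 = 177.21 s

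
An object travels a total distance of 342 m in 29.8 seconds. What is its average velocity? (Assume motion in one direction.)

v_avg = Δd / Δt = 342 / 29.8 = 11.48 m/s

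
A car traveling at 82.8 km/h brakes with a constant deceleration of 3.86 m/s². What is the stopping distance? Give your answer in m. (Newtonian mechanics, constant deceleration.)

v₀ = 82.8 km/h × 0.2777777777777778 = 23.0 m/s
d = v₀² / (2a) = 23.0² / (2 × 3.86) = 529.0 / 7.72 = 68.52 m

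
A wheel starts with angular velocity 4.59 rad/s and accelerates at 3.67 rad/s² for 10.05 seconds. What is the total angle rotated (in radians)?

θ = ω₀t + ½αt² = 4.59×10.05 + ½×3.67×10.05² = 231.47 rad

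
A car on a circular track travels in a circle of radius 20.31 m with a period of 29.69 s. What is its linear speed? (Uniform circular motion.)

v = 2πr/T = 2π×20.31/29.69 = 4.3 m/s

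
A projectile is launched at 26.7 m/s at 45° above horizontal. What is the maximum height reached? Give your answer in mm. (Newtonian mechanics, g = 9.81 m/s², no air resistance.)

H = v₀² × sin²(θ) / (2g) = 26.7² × sin(45°)² / (2 × 9.81) = 712.89 × 0.5 / 19.62 = 18.1674 m
H = 18.1674 m / 0.001 = 18170 mm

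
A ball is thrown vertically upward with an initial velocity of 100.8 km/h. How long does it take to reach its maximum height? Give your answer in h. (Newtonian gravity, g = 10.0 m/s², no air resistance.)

v₀ = 100.8 km/h × 0.2777777777777778 = 28.0 m/s
t_up = v₀ / g = 28.0 / 10.0 = 2.8 s
t_up = 2.8 s / 3600.0 = 0.0007778 h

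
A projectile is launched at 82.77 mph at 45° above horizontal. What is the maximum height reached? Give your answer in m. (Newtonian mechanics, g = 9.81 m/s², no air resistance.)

v₀ = 82.77 mph × 0.44704 = 37.0015 m/s
H = v₀² × sin²(θ) / (2g) = 37.0015² × sin(45°)² / (2 × 9.81) = 1369.11 × 0.5 / 19.62 = 34.89 m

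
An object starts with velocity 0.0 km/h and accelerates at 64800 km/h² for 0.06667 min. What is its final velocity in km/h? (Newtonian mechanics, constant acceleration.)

v₀ = 0.0 km/h × 0.2777777777777778 = 0.0 m/s
a = 64800 km/h² × 7.716049382716049e-05 = 5.0 m/s²
t = 0.06667 min × 60.0 = 4.0002 s
v = v₀ + a × t = 0.0 + 5.0 × 4.0002 = 20.001 m/s
v = 20.001 m/s / 0.2777777777777778 = 72.0 km/h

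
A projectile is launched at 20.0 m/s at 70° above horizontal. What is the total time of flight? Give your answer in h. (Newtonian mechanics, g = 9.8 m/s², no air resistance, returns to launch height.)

T = 2 × v₀ × sin(θ) / g = 2 × 20.0 × sin(70°) / 9.8 = 2 × 20.0 × 0.939693 / 9.8 = 3.83548 s
T = 3.83548 s / 3600.0 = 0.001065 h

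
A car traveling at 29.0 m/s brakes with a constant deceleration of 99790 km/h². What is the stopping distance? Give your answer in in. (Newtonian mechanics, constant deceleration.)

a = 99790 km/h² × 7.716049382716049e-05 = 7.69985 m/s²
d = v₀² / (2a) = 29.0² / (2 × 7.69985) = 841.0 / 15.3997 = 54.6115 m
d = 54.6115 m / 0.0254 = 2150 in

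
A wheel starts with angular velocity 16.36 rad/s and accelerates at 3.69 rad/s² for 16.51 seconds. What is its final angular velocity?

ω = ω₀ + αt = 16.36 + 3.69 × 16.51 = 77.28 rad/s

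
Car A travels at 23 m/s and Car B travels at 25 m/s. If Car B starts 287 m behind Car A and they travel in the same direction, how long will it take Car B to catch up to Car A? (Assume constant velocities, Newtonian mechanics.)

Relative speed: v_rel = 25 - 23 = 2 m/s
Time to catch: t = d₀/v_rel = 287/2 = 143.5 s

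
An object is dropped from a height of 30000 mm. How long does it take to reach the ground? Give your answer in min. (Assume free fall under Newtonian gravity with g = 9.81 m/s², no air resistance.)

h = 30000 mm × 0.001 = 30.0 m
t = √(2h/g) = √(2 × 30.0 / 9.81) = 2.4731 s
t = 2.4731 s / 60.0 = 0.04122 min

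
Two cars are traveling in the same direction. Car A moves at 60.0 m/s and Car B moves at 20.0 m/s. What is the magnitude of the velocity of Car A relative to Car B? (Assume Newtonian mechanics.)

v_rel = |v_A - v_B| = |60.0 - 20.0| = 40.0 m/s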